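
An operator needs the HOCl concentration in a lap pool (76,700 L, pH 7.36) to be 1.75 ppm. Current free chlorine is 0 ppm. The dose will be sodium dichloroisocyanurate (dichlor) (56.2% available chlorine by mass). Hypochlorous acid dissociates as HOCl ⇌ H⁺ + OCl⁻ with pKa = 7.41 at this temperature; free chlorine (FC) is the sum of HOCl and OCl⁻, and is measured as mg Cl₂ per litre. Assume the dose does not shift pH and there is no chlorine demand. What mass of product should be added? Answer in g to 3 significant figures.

452 g

[OCl⁻]/[HOCl] = 10^(pH − pKa) = 10^(7.36 − 7.41) = 0.8913; fraction as HOCl = 1/(1 + 0.8913) = 0.5288.
Free chlorine required for 1.75 ppm HOCl: 1.75 / 0.5288 = 3.31 ppm.
FC to add: 3.31 − 0 = 3.31 mg/L as Cl₂.
Cl₂ equivalent: 3.31 mg/L × 76,700 L = 253.9 g.
Product at 56.2% available Cl: 253.9 / 0.562 = 451.7 g.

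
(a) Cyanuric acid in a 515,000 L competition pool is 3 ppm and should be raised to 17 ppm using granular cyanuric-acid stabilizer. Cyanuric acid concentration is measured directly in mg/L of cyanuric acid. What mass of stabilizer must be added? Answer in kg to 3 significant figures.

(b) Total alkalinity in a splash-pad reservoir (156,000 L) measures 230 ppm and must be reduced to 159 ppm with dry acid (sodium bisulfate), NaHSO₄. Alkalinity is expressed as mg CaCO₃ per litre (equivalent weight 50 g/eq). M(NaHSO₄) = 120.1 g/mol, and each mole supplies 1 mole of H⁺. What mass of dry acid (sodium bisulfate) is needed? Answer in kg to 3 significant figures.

(a) CYA to add: (17 − 3) = 14 mg/L × 515,000 L = 7210 g cyanuric acid.

(b) Alkalinity to neutralize: (230 − 159) = 71 mg/L as CaCO₃ × 156,000 L = 11,080 g as CaCO₃.
(b) Equivalents of H⁺ required: 11,080 ÷ 50 g/eq = 221.5 eq = 221.5 mol NaHSO₄.
(b) Mass of NaHSO₄: 221.5 × 120.1 = 26,600 g.

(a) 7.21 kg; (b) 26.6 kg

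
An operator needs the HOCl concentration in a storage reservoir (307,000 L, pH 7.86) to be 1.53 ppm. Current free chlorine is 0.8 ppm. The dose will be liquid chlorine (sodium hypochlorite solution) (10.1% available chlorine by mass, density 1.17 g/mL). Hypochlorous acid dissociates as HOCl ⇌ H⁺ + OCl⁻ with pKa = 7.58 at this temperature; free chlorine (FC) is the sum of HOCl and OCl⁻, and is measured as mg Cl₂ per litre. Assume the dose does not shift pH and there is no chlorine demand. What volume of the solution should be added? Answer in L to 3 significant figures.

9.47 L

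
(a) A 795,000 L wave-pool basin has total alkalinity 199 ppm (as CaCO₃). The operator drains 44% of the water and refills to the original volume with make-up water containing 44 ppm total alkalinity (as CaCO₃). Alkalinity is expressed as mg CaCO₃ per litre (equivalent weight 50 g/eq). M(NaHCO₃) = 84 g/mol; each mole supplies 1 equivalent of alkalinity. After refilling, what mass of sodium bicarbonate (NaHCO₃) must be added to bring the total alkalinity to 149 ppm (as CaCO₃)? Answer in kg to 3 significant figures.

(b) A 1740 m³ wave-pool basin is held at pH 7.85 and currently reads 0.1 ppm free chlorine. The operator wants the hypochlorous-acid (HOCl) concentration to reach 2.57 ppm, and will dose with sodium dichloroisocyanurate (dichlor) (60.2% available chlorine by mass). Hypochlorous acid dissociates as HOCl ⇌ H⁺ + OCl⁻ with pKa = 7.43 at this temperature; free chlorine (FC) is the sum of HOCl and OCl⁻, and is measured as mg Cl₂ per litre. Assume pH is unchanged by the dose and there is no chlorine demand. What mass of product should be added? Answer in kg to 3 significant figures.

(a) After draining 44% and refilling: 199 × 0.56 + 44 × 0.44 = 130.8 ppm.
(a) Deficit to target: 149 − 130.8 = 18.2 mg/L.
(a) As CaCO₃: 18.2 mg/L × 795,000 L = 14,470 g; ÷ 50 g/eq ÷ 1 = 289.4 mol NaHCO₃.
(a) Mass: 289.4 × 84 = 24,310 g.

(b) Volume: 1740 m³ = 1,740,000 L.
(b) [OCl⁻]/[HOCl] = 10^(pH − pKa) = 10^(7.85 − 7.43) = 2.63; fraction as HOCl = 1/(1 + 2.63) = 0.2755.
(b) Free chlorine required for 2.57 ppm HOCl: 2.57 / 0.2755 = 9.33 ppm.
(b) FC to add: 9.33 − 0.1 = 9.23 mg/L as Cl₂.
(b) Cl₂ equivalent: 9.23 mg/L × 1,740,000 L = 16,060 g.
(b) Product at 60.2% available Cl: 16,060 / 0.602 = 26,680 g.

(a) 24.3 kg; (b) 26.7 kg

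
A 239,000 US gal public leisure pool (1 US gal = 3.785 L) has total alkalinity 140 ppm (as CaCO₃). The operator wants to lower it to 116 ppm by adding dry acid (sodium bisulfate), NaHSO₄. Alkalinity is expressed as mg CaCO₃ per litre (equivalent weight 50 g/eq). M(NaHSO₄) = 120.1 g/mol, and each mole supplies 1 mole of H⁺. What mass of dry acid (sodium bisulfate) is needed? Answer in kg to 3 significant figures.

52.1 kg

Volume: 239,000 US gal × 3.785 L/gal = 904,615 L.
Alkalinity to neutralize: (140 − 116) = 24 mg/L as CaCO₃ × 904,615 L = 21,710 g as CaCO₃.
Equivalents of H⁺ required: 21,710 ÷ 50 g/eq = 434.2 eq = 434.2 mol NaHSO₄.
Mass of NaHSO₄: 434.2 × 120.1 = 52,150 g.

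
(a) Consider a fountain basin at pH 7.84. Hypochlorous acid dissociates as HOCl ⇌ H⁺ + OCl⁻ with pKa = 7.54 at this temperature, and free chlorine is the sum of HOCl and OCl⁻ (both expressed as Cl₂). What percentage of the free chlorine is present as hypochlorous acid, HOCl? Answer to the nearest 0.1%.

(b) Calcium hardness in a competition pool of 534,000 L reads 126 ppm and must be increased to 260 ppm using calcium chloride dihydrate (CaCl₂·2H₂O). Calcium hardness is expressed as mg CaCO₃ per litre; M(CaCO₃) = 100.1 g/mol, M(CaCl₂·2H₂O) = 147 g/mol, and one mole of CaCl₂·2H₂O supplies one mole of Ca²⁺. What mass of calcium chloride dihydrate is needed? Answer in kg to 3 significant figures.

(a) 33.4%; (b) 105 kg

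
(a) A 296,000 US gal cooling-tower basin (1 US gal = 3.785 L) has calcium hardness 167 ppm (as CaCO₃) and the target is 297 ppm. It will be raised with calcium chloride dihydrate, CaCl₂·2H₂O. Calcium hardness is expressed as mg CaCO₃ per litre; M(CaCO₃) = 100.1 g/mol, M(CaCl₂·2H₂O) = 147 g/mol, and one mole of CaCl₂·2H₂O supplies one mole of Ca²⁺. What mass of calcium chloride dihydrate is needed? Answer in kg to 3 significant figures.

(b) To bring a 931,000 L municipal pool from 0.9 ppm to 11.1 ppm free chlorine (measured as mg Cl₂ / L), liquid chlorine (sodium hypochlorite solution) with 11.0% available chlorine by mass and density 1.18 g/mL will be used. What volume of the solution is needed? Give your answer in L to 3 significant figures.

(a) 214 kg; (b) 73.2 L

(a) Volume: 296,000 US gal × 3.785 L/gal = 1,120,360 L.
(a) Hardness to add: (297 − 167) = 130 mg/L as CaCO₃ × 1,120,360 L = 145,600 g as CaCO₃.
(a) Moles of Ca²⁺ (1 mol Ca²⁺ ≡ 1 mol CaCO₃): 145,600 / 100.1 g/mol = 1455 mol.
(a) Mass of CaCl₂·2H₂O: 1455 × 147 = 213,900 g.

(b) Chlorine deficit: 11.1 − 0.9 = 10.2 ppm = 10.2 mg/L as Cl₂.
(b) Cl₂ equivalent needed: 10.2 mg/L × 931,000 L = 9,496,000 mg = 9496 g.
(b) Product at 11.0% available chlorine: 9496 / 0.11 = 86,330 g.
(b) Volume at density 1.18 g/mL: 86,330 g ÷ 1.18 g/mL = 73,160 mL.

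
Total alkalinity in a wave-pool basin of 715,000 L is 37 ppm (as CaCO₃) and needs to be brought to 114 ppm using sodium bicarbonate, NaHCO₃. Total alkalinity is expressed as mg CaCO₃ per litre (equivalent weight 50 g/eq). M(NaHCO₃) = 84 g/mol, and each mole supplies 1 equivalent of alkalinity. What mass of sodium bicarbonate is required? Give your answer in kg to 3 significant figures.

Alkalinity to add: (114 − 37) = 77 mg/L as CaCO₃ × 715,000 L = 55,060 g as CaCO₃.
Equivalents: 55,060 g ÷ 50 g/eq = 1101 eq.
NaHCO₃ supplies 1 eq per mole → 1101 mol.
Mass: 1101 mol × 84 g/mol = 92,490 g.

92.5 kg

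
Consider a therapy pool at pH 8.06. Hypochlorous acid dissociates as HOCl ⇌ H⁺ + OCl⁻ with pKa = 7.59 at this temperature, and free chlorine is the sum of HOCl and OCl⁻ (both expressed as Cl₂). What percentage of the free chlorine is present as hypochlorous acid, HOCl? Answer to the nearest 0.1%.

[OCl⁻]/[HOCl] = 10^(pH − pKa) = 10^(8.06 − 7.59) = 10^0.47 = 2.951.
Fraction as HOCl = 1 / (1 + 2.951) = 0.2531.

25.3%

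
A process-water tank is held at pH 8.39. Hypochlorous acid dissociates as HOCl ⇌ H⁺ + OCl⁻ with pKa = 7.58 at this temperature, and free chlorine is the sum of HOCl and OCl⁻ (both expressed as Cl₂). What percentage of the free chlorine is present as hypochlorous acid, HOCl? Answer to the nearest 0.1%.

[OCl⁻]/[HOCl] = 10^(pH − pKa) = 10^(8.39 − 7.58) = 10^0.81 = 6.457.
Fraction as HOCl = 1 / (1 + 6.457) = 0.1341.

13.4%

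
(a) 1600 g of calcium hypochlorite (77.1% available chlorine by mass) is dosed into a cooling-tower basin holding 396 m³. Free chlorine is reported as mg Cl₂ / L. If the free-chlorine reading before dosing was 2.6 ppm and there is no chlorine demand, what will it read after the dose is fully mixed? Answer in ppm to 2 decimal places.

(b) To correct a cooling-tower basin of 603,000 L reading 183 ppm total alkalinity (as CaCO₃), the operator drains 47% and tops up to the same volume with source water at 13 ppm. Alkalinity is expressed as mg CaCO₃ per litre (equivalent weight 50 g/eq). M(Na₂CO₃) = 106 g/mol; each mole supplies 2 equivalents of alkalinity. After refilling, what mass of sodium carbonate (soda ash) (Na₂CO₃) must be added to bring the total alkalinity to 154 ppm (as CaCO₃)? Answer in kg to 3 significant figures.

(a) 5.72 ppm; (b) 32.5 kg

(a) Volume: 396 m³ = 396,000 L.
(a) Available chlorine delivered: 1600 g × 0.771 = 1234 g as Cl₂.
(a) Concentration rise: 1234 g / 396,000 L = 3.115 mg/L = 3.12 ppm.
(a) Final FC: 2.6 + 3.12 = 5.72 ppm.

(b) After draining 47% and refilling: 183 × 0.53 + 13 × 0.47 = 103.1 ppm.
(b) Deficit to target: 154 − 103.1 = 50.9 mg/L.
(b) As CaCO₃: 50.9 mg/L × 603,000 L = 30,690 g; ÷ 50 g/eq ÷ 2 = 306.9 mol Na₂CO₃.
(b) Mass: 306.9 × 106 = 32,530 g.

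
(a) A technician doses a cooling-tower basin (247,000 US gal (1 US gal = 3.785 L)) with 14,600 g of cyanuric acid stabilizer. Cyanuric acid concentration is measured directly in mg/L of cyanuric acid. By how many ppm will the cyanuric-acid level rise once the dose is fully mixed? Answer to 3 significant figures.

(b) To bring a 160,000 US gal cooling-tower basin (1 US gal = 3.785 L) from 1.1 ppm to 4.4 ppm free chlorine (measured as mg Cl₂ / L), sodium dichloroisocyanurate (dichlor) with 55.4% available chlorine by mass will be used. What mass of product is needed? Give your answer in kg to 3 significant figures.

(a) 15.6 ppm; (b) 3.61 kg

(a) Volume: 247,000 US gal × 3.785 L/gal = 934,895 L.
(a) Rise: 14,600 g / 934,895 L × 1000 = 15.62 mg/L.

(b) Volume: 160,000 US gal × 3.785 L/gal = 605,600 L.
(b) Chlorine deficit: 4.4 − 1.1 = 3.3 ppm = 3.3 mg/L as Cl₂.
(b) Cl₂ equivalent needed: 3.3 mg/L × 605,600 L = 1,998,000 mg = 1998 g.
(b) Product at 55.4% available chlorine: 1998 / 0.554 = 3607 g.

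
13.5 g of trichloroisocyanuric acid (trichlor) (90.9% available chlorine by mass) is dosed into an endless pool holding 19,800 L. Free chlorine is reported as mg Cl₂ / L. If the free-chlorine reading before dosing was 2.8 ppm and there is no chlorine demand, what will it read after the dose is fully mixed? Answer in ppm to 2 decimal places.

Available chlorine delivered: 13.5 g × 0.909 = 12.27 g as Cl₂.
Concentration rise: 12.27 g / 19,800 L = 0.6198 mg/L = 0.62 ppm.
Final FC: 2.8 + 0.62 = 3.42 ppm.

3.42 ppm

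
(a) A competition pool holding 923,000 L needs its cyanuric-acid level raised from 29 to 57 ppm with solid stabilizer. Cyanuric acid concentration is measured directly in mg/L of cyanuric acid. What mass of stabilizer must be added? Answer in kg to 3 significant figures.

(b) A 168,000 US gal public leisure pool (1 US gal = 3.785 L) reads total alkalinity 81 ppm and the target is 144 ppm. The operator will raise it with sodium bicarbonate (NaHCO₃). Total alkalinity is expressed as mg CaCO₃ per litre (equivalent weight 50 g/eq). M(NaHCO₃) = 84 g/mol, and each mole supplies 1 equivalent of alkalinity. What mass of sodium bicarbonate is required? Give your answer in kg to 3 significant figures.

(a) 25.8 kg; (b) 67.3 kg

(a) CYA to add: (57 − 29) = 28 mg/L × 923,000 L = 25,840 g cyanuric acid.

(b) Volume: 168,000 US gal × 3.785 L/gal = 635,880 L.
(b) Alkalinity to add: (144 − 81) = 63 mg/L as CaCO₃ × 635,880 L = 40,060 g as CaCO₃.
(b) Equivalents: 40,060 g ÷ 50 g/eq = 801.2 eq.
(b) NaHCO₃ supplies 1 eq per mole → 801.2 mol.
(b) Mass: 801.2 mol × 84 g/mol = 67,300 g.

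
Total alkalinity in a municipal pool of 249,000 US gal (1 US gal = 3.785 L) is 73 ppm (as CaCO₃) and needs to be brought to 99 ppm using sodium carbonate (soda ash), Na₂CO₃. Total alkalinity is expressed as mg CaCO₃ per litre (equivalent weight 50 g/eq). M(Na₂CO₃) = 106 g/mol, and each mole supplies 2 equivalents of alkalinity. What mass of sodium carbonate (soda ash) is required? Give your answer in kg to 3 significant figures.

Volume: 249,000 US gal × 3.785 L/gal = 942,465 L.
Alkalinity to add: (99 − 73) = 26 mg/L as CaCO₃ × 942,465 L = 24,500 g as CaCO₃.
Equivalents: 24,500 g ÷ 50 g/eq = 490.1 eq.
Each mole of Na₂CO₃ supplies 2 eq, so 490.1 / 2 = 245 mol.
Mass: 245 mol × 106 g/mol = 25,970 g.

26.0 kg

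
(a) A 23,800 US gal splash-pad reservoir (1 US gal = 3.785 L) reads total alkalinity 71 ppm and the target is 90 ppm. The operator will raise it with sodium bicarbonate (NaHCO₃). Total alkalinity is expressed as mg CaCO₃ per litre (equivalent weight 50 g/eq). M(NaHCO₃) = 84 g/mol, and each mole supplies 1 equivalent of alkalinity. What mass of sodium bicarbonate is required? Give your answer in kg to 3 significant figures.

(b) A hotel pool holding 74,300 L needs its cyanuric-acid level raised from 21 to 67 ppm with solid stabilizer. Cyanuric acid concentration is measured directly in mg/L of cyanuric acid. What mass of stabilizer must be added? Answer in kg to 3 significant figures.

(a) Volume: 23,800 US gal × 3.785 L/gal = 90,083 L.
(a) Alkalinity to add: (90 − 71) = 19 mg/L as CaCO₃ × 90,083 L = 1712 g as CaCO₃.
(a) Equivalents: 1712 g ÷ 50 g/eq = 34.23 eq.
(a) NaHCO₃ supplies 1 eq per mole → 34.23 mol.
(a) Mass: 34.23 mol × 84 g/mol = 2875 g.

(b) CYA to add: (67 − 21) = 46 mg/L × 74,300 L = 3418 g cyanuric acid.

(a) 2.88 kg; (b) 3.42 kg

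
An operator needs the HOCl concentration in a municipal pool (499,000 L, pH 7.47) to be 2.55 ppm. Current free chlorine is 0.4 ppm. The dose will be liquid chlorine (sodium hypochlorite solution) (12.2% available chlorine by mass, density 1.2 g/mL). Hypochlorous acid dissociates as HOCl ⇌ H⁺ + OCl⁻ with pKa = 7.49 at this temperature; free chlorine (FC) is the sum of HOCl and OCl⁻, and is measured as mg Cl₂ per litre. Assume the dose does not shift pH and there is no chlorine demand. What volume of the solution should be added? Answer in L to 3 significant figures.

[OCl⁻]/[HOCl] = 10^(pH − pKa) = 10^(7.47 − 7.49) = 0.955; fraction as HOCl = 1/(1 + 0.955) = 0.5115.
Free chlorine required for 2.55 ppm HOCl: 2.55 / 0.5115 = 4.985 ppm.
FC to add: 4.985 − 0.4 = 4.585 mg/L as Cl₂.
Cl₂ equivalent: 4.585 mg/L × 499,000 L = 2288 g.
Product at 12.2% available Cl: 2288 / 0.122 = 18,750 g.
Volume: 18,750 g ÷ 1.2 g/mL = 15,630 mL.

15.6 L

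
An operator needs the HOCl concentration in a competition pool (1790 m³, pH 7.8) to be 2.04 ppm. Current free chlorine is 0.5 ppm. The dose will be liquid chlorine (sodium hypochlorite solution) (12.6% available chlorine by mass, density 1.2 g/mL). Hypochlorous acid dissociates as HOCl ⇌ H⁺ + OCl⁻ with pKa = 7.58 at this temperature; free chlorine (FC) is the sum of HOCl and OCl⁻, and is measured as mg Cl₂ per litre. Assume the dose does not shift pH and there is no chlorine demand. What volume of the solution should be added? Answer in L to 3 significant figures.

58.3 L

Volume: 1790 m³ = 1,790,000 L.
[OCl⁻]/[HOCl] = 10^(pH − pKa) = 10^(7.8 − 7.58) = 1.66; fraction as HOCl = 1/(1 + 1.66) = 0.376.
Free chlorine required for 2.04 ppm HOCl: 2.04 / 0.376 = 5.426 ppm.
FC to add: 5.426 − 0.5 = 4.926 mg/L as Cl₂.
Cl₂ equivalent: 4.926 mg/L × 1,790,000 L = 8817 g.
Product at 12.6% available Cl: 8817 / 0.126 = 69,970 g.
Volume: 69,970 g ÷ 1.2 g/mL = 58,310 mL.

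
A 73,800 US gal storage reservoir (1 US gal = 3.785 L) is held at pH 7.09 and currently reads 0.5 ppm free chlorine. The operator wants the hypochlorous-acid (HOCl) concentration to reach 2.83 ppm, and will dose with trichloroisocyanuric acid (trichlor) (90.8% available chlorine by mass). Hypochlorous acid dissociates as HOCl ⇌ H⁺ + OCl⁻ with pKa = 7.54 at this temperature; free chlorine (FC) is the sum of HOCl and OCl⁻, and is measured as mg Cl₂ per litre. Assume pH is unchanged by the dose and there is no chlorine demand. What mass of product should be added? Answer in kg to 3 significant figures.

1.03 kg

Volume: 73,800 US gal × 3.785 L/gal = 279,333 L.
[OCl⁻]/[HOCl] = 10^(pH − pKa) = 10^(7.09 − 7.54) = 0.3548; fraction as HOCl = 1/(1 + 0.3548) = 0.7381.
Free chlorine required for 2.83 ppm HOCl: 2.83 / 0.7381 = 3.834 ppm.
FC to add: 3.834 − 0.5 = 3.334 mg/L as Cl₂.
Cl₂ equivalent: 3.334 mg/L × 279,333 L = 931.3 g.
Product at 90.8% available Cl: 931.3 / 0.908 = 1026 g.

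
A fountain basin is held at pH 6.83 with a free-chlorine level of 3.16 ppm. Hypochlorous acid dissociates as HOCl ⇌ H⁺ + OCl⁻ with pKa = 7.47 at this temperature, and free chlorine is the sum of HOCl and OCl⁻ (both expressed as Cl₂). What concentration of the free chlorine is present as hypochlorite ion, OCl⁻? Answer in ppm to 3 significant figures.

[OCl⁻]/[HOCl] = 10^(pH − pKa) = 10^(6.83 − 7.47) = 10^-0.64 = 0.2291.
Fraction as HOCl = 1 / (1 + 0.2291) = 0.8136.
OCl⁻ = (1 − 0.8136) × 3.16 ppm = 0.589 ppm.

0.589 ppm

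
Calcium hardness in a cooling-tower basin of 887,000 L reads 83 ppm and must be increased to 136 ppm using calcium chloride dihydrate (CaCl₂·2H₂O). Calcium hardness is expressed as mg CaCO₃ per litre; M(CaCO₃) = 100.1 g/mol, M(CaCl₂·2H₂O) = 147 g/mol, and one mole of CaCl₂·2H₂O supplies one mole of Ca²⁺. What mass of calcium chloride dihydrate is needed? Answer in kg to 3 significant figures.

Hardness to add: (136 − 83) = 53 mg/L as CaCO₃ × 887,000 L = 47,010 g as CaCO₃.
Moles of Ca²⁺ (1 mol Ca²⁺ ≡ 1 mol CaCO₃): 47,010 / 100.1 g/mol = 469.6 mol.
Mass of CaCl₂·2H₂O: 469.6 × 147 = 69,040 g.

69.0 kg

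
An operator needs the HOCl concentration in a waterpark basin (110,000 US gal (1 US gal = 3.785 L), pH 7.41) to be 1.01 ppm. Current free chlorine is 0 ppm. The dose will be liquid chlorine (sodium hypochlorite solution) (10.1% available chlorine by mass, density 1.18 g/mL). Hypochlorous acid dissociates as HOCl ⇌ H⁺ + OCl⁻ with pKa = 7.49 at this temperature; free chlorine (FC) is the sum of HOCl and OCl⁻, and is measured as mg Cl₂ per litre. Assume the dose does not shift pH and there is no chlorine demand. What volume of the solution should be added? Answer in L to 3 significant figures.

6.46 L

Volume: 110,000 US gal × 3.785 L/gal = 416,350 L.
[OCl⁻]/[HOCl] = 10^(pH − pKa) = 10^(7.41 − 7.49) = 0.8318; fraction as HOCl = 1/(1 + 0.8318) = 0.5459.
Free chlorine required for 1.01 ppm HOCl: 1.01 / 0.5459 = 1.85 ppm.
FC to add: 1.85 − 0 = 1.85 mg/L as Cl₂.
Cl₂ equivalent: 1.85 mg/L × 416,350 L = 770.3 g.
Product at 10.1% available Cl: 770.3 / 0.101 = 7627 g.
Volume: 7627 g ÷ 1.18 g/mL = 6463 mL.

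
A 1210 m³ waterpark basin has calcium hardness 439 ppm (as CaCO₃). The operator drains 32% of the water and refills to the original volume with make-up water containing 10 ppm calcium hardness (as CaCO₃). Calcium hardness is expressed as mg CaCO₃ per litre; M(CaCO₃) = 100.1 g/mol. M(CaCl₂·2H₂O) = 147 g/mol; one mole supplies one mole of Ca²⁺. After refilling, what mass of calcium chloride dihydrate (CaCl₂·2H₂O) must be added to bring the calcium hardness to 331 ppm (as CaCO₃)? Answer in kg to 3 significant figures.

52.0 kg

Volume: 1210 m³ = 1,210,000 L.
After draining 32% and refilling: 439 × 0.68 + 10 × 0.32 = 301.72 ppm.
Deficit to target: 331 − 301.72 = 29.28 mg/L.
As CaCO₃: 29.28 mg/L × 1,210,000 L = 35,430 g; ÷ 100.1 = 353.9 mol Ca²⁺.
Mass: 353.9 × 147 = 52,030 g.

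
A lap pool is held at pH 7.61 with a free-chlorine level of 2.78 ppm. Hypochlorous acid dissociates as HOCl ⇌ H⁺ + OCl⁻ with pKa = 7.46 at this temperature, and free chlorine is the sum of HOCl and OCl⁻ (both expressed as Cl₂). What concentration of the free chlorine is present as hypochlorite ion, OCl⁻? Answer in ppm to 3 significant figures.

[OCl⁻]/[HOCl] = 10^(pH − pKa) = 10^(7.61 − 7.46) = 10^0.15 = 1.413.
Fraction as HOCl = 1 / (1 + 1.413) = 0.4145.
OCl⁻ = (1 − 0.4145) × 2.78 ppm = 1.628 ppm.

1.63 ppm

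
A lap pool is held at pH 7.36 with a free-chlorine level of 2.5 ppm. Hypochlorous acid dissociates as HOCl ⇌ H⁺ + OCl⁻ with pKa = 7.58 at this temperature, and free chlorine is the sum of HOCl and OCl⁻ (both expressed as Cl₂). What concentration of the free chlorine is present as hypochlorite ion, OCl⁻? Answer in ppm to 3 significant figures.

0.940 ppm

[OCl⁻]/[HOCl] = 10^(pH − pKa) = 10^(7.36 − 7.58) = 10^-0.22 = 0.6026.
Fraction as HOCl = 1 / (1 + 0.6026) = 0.624.
OCl⁻ = (1 − 0.624) × 2.5 ppm = 0.94 ppm.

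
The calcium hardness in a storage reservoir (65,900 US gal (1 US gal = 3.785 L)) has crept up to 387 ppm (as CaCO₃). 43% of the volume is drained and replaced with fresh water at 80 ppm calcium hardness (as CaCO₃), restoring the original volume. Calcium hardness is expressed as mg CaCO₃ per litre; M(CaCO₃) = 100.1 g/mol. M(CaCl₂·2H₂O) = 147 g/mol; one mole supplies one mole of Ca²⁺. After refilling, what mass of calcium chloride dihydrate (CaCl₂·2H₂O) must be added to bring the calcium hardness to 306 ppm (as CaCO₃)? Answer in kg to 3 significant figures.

18.7 kg

Volume: 65,900 US gal × 3.785 L/gal = 249,432 L.
After draining 43% and refilling: 387 × 0.57 + 80 × 0.43 = 254.99 ppm.
Deficit to target: 306 − 254.99 = 51.01 mg/L.
As CaCO₃: 51.01 mg/L × 249,432 L = 12,720 g; ÷ 100.1 = 127.1 mol Ca²⁺.
Mass: 127.1 × 147 = 18,680 g.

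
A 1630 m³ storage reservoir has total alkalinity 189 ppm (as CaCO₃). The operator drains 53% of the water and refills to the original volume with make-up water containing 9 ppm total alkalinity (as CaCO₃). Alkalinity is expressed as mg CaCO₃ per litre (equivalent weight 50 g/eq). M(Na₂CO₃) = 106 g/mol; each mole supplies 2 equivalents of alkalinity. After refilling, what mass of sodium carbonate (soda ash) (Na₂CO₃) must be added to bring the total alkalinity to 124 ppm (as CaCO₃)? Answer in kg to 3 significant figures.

Volume: 1630 m³ = 1,630,000 L.
After draining 53% and refilling: 189 × 0.47 + 9 × 0.53 = 93.6 ppm.
Deficit to target: 124 − 93.6 = 30.4 mg/L.
As CaCO₃: 30.4 mg/L × 1,630,000 L = 49,550 g; ÷ 50 g/eq ÷ 2 = 495.5 mol Na₂CO₃.
Mass: 495.5 × 106 = 52,530 g.

52.5 kg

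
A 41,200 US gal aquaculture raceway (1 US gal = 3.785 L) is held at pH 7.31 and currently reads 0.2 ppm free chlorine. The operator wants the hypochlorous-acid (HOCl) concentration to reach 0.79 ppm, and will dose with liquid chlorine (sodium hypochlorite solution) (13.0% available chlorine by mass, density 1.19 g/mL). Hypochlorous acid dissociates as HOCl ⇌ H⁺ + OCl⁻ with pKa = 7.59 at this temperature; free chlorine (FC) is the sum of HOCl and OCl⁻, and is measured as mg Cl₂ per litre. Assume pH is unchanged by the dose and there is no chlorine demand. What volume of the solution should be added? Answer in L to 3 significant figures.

Volume: 41,200 US gal × 3.785 L/gal = 155,942 L.
[OCl⁻]/[HOCl] = 10^(pH − pKa) = 10^(7.31 − 7.59) = 0.5248; fraction as HOCl = 1/(1 + 0.5248) = 0.6558.
Free chlorine required for 0.79 ppm HOCl: 0.79 / 0.6558 = 1.205 ppm.
FC to add: 1.205 − 0.2 = 1.005 mg/L as Cl₂.
Cl₂ equivalent: 1.005 mg/L × 155,942 L = 156.7 g.
Product at 13.0% available Cl: 156.7 / 0.13 = 1205 g.
Volume: 1205 g ÷ 1.19 g/mL = 1013 mL.

1.01 L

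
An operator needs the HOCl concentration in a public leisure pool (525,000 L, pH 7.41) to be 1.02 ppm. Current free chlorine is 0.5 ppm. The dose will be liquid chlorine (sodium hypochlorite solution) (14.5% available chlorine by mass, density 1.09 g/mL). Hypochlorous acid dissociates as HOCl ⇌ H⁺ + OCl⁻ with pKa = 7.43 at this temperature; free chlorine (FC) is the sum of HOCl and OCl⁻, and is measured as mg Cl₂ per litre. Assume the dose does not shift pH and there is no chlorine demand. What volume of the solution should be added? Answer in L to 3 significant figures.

4.96 L

[OCl⁻]/[HOCl] = 10^(pH − pKa) = 10^(7.41 − 7.43) = 0.955; fraction as HOCl = 1/(1 + 0.955) = 0.5115.
Free chlorine required for 1.02 ppm HOCl: 1.02 / 0.5115 = 1.994 ppm.
FC to add: 1.994 − 0.5 = 1.494 mg/L as Cl₂.
Cl₂ equivalent: 1.494 mg/L × 525,000 L = 784.4 g.
Product at 14.5% available Cl: 784.4 / 0.145 = 5410 g.
Volume: 5410 g ÷ 1.09 g/mL = 4963 mL.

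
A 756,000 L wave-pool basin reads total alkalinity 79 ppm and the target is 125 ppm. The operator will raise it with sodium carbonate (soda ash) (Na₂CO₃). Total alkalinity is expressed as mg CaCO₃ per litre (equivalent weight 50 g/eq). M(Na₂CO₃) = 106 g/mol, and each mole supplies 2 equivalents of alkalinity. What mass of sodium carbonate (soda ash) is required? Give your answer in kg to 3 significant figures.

36.9 kg

Alkalinity to add: (125 − 79) = 46 mg/L as CaCO₃ × 756,000 L = 34,780 g as CaCO₃.
Equivalents: 34,780 g ÷ 50 g/eq = 695.5 eq.
Each mole of Na₂CO₃ supplies 2 eq, so 695.5 / 2 = 347.8 mol.
Mass: 347.8 mol × 106 g/mol = 36,860 g.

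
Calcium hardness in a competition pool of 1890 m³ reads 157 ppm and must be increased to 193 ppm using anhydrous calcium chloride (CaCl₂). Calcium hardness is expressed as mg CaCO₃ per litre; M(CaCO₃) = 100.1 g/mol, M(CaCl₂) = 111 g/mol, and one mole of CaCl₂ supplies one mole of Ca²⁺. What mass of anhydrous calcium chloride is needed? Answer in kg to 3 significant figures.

75.4 kg

Volume: 1890 m³ = 1,890,000 L.
Hardness to add: (193 − 157) = 36 mg/L as CaCO₃ × 1,890,000 L = 68,040 g as CaCO₃.
Moles of Ca²⁺ (1 mol Ca²⁺ ≡ 1 mol CaCO₃): 68,040 / 100.1 g/mol = 679.7 mol.
Mass of CaCl₂: 679.7 × 111 = 75,450 g.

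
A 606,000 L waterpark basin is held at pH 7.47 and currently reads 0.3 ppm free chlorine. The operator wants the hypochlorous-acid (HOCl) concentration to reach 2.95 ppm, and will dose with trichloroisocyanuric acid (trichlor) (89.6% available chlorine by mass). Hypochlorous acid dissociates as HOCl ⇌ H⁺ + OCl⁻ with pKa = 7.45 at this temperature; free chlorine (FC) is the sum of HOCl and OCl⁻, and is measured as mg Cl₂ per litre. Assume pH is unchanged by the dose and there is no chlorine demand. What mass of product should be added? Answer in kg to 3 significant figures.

[OCl⁻]/[HOCl] = 10^(pH − pKa) = 10^(7.47 − 7.45) = 1.047; fraction as HOCl = 1/(1 + 1.047) = 0.4885.
Free chlorine required for 2.95 ppm HOCl: 2.95 / 0.4885 = 6.039 ppm.
FC to add: 6.039 − 0.3 = 5.739 mg/L as Cl₂.
Cl₂ equivalent: 5.739 mg/L × 606,000 L = 3478 g.
Product at 89.6% available Cl: 3478 / 0.896 = 3882 g.

3.88 kg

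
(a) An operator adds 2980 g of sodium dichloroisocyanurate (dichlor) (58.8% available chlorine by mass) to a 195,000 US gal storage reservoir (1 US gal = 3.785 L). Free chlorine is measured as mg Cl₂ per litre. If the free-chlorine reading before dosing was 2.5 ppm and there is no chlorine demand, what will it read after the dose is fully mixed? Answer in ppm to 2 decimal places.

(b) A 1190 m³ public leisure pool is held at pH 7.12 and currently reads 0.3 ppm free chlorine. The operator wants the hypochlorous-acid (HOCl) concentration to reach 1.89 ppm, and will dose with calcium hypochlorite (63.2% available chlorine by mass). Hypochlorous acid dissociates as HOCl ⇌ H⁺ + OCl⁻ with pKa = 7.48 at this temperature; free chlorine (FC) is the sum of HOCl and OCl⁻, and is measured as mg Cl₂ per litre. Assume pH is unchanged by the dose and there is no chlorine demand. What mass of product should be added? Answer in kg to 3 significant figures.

(a) 4.87 ppm; (b) 4.55 kg

(a) Volume: 195,000 US gal × 3.785 L/gal = 738,075 L.
(a) Available chlorine delivered: 2980 g × 0.588 = 1752 g as Cl₂.
(a) Concentration rise: 1752 g / 738,075 L = 2.374 mg/L = 2.37 ppm.
(a) Final FC: 2.5 + 2.37 = 4.87 ppm.

(b) Volume: 1190 m³ = 1,190,000 L.
(b) [OCl⁻]/[HOCl] = 10^(pH − pKa) = 10^(7.12 − 7.48) = 0.4365; fraction as HOCl = 1/(1 + 0.4365) = 0.6961.
(b) Free chlorine required for 1.89 ppm HOCl: 1.89 / 0.6961 = 2.715 ppm.
(b) FC to add: 2.715 − 0.3 = 2.415 mg/L as Cl₂.
(b) Cl₂ equivalent: 2.415 mg/L × 1,190,000 L = 2874 g.
(b) Product at 63.2% available Cl: 2874 / 0.632 = 4547 g.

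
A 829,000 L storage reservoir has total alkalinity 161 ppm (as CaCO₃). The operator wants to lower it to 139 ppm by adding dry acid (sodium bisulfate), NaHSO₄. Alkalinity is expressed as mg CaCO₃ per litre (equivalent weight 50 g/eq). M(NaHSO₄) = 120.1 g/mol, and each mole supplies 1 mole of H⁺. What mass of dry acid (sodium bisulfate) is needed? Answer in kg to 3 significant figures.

Alkalinity to neutralize: (161 − 139) = 22 mg/L as CaCO₃ × 829,000 L = 18,240 g as CaCO₃.
Equivalents of H⁺ required: 18,240 ÷ 50 g/eq = 364.8 eq = 364.8 mol NaHSO₄.
Mass of NaHSO₄: 364.8 × 120.1 = 43,810 g.

43.8 kg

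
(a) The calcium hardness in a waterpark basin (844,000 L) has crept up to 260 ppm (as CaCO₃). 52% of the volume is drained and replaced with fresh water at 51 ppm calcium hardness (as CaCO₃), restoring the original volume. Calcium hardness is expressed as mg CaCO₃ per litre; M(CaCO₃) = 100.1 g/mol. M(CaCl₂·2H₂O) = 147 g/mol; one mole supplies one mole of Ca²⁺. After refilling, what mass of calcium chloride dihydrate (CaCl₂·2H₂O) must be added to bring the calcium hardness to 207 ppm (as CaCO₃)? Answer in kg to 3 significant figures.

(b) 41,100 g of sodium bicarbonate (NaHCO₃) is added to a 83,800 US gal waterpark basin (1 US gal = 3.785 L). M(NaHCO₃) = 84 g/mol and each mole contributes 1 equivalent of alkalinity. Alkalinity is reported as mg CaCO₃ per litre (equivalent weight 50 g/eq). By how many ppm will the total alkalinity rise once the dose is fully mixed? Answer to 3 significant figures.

(a) After draining 52% and refilling: 260 × 0.48 + 51 × 0.52 = 151.32 ppm.
(a) Deficit to target: 207 − 151.32 = 55.68 mg/L.
(a) As CaCO₃: 55.68 mg/L × 844,000 L = 46,990 g; ÷ 100.1 = 469.5 mol Ca²⁺.
(a) Mass: 469.5 × 147 = 69,010 g.

(b) Volume: 83,800 US gal × 3.785 L/gal = 317,183 L.
(b) Moles of NaHCO₃: 41,100 g ÷ 84 g/mol = 489.3 mol → 489.3 eq of alkalinity.
(b) As CaCO₃: 489.3 eq × 50 g/eq = 24,460 g.
(b) Rise: 24,460 g / 317,183 L × 1000 = 77.13 mg/L.

(a) 69.0 kg; (b) 77.1 ppm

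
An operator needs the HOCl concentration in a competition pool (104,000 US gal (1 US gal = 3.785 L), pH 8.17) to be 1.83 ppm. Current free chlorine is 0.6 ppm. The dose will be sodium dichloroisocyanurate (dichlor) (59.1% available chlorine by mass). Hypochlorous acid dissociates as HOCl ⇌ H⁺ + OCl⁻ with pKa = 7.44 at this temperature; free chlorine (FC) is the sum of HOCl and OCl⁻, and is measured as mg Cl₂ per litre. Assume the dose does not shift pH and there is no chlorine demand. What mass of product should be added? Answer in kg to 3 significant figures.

7.37 kg

Volume: 104,000 US gal × 3.785 L/gal = 393,640 L.
[OCl⁻]/[HOCl] = 10^(pH − pKa) = 10^(8.17 − 7.44) = 5.37; fraction as HOCl = 1/(1 + 5.37) = 0.157.
Free chlorine required for 1.83 ppm HOCl: 1.83 / 0.157 = 11.66 ppm.
FC to add: 11.66 − 0.6 = 11.06 mg/L as Cl₂.
Cl₂ equivalent: 11.06 mg/L × 393,640 L = 4353 g.
Product at 59.1% available Cl: 4353 / 0.591 = 7365 g.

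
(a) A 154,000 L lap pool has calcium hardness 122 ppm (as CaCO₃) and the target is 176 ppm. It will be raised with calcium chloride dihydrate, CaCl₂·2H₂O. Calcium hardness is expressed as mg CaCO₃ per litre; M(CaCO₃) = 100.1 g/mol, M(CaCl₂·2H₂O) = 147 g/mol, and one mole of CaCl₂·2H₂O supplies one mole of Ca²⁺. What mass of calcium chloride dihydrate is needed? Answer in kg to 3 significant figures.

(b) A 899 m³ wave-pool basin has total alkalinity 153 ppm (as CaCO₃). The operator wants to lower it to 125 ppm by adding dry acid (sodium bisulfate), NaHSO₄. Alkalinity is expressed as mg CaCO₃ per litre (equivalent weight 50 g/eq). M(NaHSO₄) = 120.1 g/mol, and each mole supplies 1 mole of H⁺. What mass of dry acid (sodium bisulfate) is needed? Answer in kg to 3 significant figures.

(a) 12.2 kg; (b) 60.5 kg

(a) Hardness to add: (176 − 122) = 54 mg/L as CaCO₃ × 154,000 L = 8316 g as CaCO₃.
(a) Moles of Ca²⁺ (1 mol Ca²⁺ ≡ 1 mol CaCO₃): 8316 / 100.1 g/mol = 83.08 mol.
(a) Mass of CaCl₂·2H₂O: 83.08 × 147 = 12,210 g.

(b) Volume: 899 m³ = 899,000 L.
(b) Alkalinity to neutralize: (153 − 125) = 28 mg/L as CaCO₃ × 899,000 L = 25,170 g as CaCO₃.
(b) Equivalents of H⁺ required: 25,170 ÷ 50 g/eq = 503.4 eq = 503.4 mol NaHSO₄.
(b) Mass of NaHSO₄: 503.4 × 120.1 = 60,460 g.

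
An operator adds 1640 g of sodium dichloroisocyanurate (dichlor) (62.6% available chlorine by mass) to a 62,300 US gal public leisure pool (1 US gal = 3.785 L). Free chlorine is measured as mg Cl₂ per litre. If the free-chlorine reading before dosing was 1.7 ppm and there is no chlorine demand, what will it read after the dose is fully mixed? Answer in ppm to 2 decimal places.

Volume: 62,300 US gal × 3.785 L/gal = 235,806 L.
Available chlorine delivered: 1640 g × 0.626 = 1027 g as Cl₂.
Concentration rise: 1027 g / 235,806 L = 4.354 mg/L = 4.35 ppm.
Final FC: 1.7 + 4.35 = 6.05 ppm.

6.05 ppm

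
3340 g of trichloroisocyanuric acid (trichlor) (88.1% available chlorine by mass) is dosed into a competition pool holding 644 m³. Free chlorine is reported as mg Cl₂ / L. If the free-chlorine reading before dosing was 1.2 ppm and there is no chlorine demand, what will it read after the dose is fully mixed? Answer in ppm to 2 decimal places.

Volume: 644 m³ = 644,000 L.
Available chlorine delivered: 3340 g × 0.881 = 2943 g as Cl₂.
Concentration rise: 2943 g / 644,000 L = 4.569 mg/L = 4.57 ppm.
Final FC: 1.2 + 4.57 = 5.77 ppm.

5.77 ppm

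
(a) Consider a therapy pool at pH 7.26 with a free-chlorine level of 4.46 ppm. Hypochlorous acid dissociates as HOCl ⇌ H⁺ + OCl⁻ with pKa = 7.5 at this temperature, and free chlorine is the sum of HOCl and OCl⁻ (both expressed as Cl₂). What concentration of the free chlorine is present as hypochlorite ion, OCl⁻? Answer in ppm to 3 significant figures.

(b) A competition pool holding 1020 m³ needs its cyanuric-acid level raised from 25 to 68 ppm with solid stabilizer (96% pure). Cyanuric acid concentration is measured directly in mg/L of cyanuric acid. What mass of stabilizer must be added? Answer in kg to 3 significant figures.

(a) 1.63 ppm; (b) 45.7 kg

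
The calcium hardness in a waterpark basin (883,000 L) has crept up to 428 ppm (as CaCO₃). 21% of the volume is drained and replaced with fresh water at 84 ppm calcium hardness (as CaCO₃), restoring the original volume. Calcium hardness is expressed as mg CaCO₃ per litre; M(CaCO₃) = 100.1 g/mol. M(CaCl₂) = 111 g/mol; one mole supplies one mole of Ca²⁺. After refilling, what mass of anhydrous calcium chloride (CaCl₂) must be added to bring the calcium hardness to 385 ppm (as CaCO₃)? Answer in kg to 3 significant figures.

After draining 21% and refilling: 428 × 0.79 + 84 × 0.21 = 355.76 ppm.
Deficit to target: 385 − 355.76 = 29.24 mg/L.
As CaCO₃: 29.24 mg/L × 883,000 L = 25,820 g; ÷ 100.1 = 257.9 mol Ca²⁺.
Mass: 257.9 × 111 = 28,630 g.

28.6 kg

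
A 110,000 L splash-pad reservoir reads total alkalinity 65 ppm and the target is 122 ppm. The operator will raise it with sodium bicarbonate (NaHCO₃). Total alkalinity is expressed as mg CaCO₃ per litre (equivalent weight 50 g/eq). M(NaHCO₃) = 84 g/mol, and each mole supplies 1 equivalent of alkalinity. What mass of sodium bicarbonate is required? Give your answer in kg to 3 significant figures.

Alkalinity to add: (122 − 65) = 57 mg/L as CaCO₃ × 110,000 L = 6270 g as CaCO₃.
Equivalents: 6270 g ÷ 50 g/eq = 125.4 eq.
NaHCO₃ supplies 1 eq per mole → 125.4 mol.
Mass: 125.4 mol × 84 g/mol = 10,530 g.

10.5 kg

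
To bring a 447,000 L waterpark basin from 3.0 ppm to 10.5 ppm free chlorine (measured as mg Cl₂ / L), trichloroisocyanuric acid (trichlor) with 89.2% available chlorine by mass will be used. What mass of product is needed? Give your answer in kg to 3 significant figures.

3.76 kg

Chlorine deficit: 10.5 − 3.0 = 7.5 ppm = 7.5 mg/L as Cl₂.
Cl₂ equivalent needed: 7.5 mg/L × 447,000 L = 3,352,000 mg = 3352 g.
Product at 89.2% available chlorine: 3352 / 0.892 = 3758 g.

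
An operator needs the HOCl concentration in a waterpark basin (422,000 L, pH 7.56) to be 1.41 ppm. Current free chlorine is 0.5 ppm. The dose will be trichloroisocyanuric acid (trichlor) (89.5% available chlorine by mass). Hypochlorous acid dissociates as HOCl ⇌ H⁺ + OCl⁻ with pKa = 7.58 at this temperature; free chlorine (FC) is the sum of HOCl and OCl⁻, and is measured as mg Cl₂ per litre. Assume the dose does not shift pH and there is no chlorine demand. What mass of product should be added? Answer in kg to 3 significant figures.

[OCl⁻]/[HOCl] = 10^(pH − pKa) = 10^(7.56 − 7.58) = 0.955; fraction as HOCl = 1/(1 + 0.955) = 0.5115.
Free chlorine required for 1.41 ppm HOCl: 1.41 / 0.5115 = 2.757 ppm.
FC to add: 2.757 − 0.5 = 2.257 mg/L as Cl₂.
Cl₂ equivalent: 2.257 mg/L × 422,000 L = 952.3 g.
Product at 89.5% available Cl: 952.3 / 0.895 = 1064 g.

1.06 kg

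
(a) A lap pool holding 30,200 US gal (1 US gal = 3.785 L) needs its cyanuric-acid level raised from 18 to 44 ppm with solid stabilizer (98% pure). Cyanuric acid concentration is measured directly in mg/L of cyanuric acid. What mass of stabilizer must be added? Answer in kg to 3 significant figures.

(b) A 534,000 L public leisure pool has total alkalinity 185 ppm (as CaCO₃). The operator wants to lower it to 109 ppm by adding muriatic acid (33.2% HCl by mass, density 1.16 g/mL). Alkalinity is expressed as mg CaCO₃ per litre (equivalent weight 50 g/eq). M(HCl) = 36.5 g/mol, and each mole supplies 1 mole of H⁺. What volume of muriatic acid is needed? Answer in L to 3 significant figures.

(a) 3.03 kg; (b) 76.9 L

(a) Volume: 30,200 US gal × 3.785 L/gal = 114,307 L.
(a) CYA to add: (44 − 18) = 26 mg/L × 114,307 L = 2972 g cyanuric acid.
(a) At 98% purity: 2972 / 0.98 = 3033 g product.

(b) Alkalinity to neutralize: (185 − 109) = 76 mg/L as CaCO₃ × 534,000 L = 40,580 g as CaCO₃.
(b) Equivalents of H⁺ required: 40,580 ÷ 50 g/eq = 811.7 eq = 811.7 mol HCl.
(b) Mass of HCl: 811.7 × 36.5 = 29,630 g.
(b) Mass of 33.2% solution: 29,630 / 0.332 = 89,240 g.
(b) Volume: 89,240 g ÷ 1.16 g/mL = 76,930 mL.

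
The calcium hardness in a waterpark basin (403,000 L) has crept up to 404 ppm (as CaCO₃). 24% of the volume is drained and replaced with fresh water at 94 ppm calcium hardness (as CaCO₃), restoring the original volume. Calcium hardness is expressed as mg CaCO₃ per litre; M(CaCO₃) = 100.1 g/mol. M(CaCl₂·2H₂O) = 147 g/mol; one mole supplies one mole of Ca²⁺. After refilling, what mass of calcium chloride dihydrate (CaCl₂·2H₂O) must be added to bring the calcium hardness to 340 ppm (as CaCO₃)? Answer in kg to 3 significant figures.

After draining 24% and refilling: 404 × 0.76 + 94 × 0.24 = 329.6 ppm.
Deficit to target: 340 − 329.6 = 10.4 mg/L.
As CaCO₃: 10.4 mg/L × 403,000 L = 4191 g; ÷ 100.1 = 41.87 mol Ca²⁺.
Mass: 41.87 × 147 = 6155 g.

6.15 kg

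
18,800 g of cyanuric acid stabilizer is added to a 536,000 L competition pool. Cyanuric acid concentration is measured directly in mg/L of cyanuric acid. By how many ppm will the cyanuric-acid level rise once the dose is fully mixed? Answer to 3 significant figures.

35.1 ppm

Rise: 18,800 g / 536,000 L × 1000 = 35.07 mg/L.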